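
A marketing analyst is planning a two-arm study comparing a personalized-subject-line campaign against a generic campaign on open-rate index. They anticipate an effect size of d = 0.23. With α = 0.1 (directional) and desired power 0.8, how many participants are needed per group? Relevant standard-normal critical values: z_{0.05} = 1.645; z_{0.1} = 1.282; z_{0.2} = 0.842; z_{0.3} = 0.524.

For two independent groups with equal n: n = 2·((z_{α} + z_β) / d)².
z_{α} + z_β = 1.282 + 0.842 = 2.124.
n = 2 × (2.124 / 0.23)² = 2 × 9.235² = 2 × 85.28 = 170.6.
Round up to the next whole participant.

n = 171 per group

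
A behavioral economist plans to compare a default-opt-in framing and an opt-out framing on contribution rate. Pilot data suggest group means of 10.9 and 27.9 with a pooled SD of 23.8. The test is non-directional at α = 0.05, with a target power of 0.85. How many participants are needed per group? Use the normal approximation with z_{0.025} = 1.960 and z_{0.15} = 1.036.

Cohen's d = |M₁ − M₂| / SD_pooled = |10.9 − 27.9| / 23.8 = 17.0 / 23.8 = 0.714.
For two independent groups with equal n: n = 2·((z_{α/2} + z_β) / d)².
z_{α/2} + z_β = 1.960 + 1.036 = 2.996.
n = 2 × (2.996 / 0.714)² = 2 × 4.196² = 2 × 17.61 = 35.2.
Round up to the next whole participant.

n = 36 per group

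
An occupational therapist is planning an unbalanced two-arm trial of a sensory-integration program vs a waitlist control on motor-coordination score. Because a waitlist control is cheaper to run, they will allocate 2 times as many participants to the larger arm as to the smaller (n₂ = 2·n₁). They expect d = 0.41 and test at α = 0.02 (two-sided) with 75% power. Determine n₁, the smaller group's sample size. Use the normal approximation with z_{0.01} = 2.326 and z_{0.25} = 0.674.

n₁ = 81

With allocation ratio k = n₂/n₁ = 2, Var(x̄₁−x̄₂) = σ²(1/n₁ + 1/(k·n₁)) = σ²·(k+1)/(k·n₁).
So n₁ = (1 + 1/k)·((z_{α/2} + z_β)/d)² = 1.500 × (3.000/0.41)².
n₁ = 1.500 × 53.54 = 80.3.
Round up: n₁ = 81, giving n₂ = 2 × 81 = 162.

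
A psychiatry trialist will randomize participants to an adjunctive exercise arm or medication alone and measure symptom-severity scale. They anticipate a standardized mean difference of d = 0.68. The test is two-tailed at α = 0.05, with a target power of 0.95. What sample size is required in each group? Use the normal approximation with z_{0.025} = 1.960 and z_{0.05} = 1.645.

n = 57 per group

For two independent groups with equal n: n = 2·((z_{α/2} + z_β) / d)².
z_{α/2} + z_β = 1.960 + 1.645 = 3.605.
n = 2 × (3.605 / 0.68)² = 2 × 5.301² = 2 × 28.11 = 56.2.
Round up to the next whole participant.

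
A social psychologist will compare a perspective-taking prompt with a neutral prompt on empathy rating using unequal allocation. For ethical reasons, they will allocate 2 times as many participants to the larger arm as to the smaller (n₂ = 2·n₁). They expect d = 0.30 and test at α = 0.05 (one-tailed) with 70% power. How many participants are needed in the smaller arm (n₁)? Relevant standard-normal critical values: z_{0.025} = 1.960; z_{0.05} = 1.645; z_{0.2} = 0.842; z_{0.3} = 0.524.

With allocation ratio k = n₂/n₁ = 2, Var(x̄₁−x̄₂) = σ²(1/n₁ + 1/(k·n₁)) = σ²·(k+1)/(k·n₁).
So n₁ = (1 + 1/k)·((z_{α} + z_β)/d)² = 1.500 × (2.169/0.30)².
n₁ = 1.500 × 52.27 = 78.4.
Round up: n₁ = 79, giving n₂ = 2 × 79 = 158.

n₁ = 79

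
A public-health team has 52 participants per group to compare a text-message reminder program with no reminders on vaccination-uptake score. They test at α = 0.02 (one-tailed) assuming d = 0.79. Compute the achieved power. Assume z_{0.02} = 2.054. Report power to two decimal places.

For two equal groups, power = Φ(d·√(n/2) − z_{α}).
d·√(n/2) = 0.79 × √(52/2) = 0.79 × 5.099 = 4.028.
z_β = 4.028 − 2.054 = 1.974.
Power = Φ(1.974) = 0.976.

power ≈ 0.98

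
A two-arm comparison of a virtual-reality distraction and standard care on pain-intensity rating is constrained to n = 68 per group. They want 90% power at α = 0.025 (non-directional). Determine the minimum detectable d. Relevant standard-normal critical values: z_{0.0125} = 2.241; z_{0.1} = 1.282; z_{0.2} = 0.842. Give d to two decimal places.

d_min ≈ 0.60

For two independent groups of n = 68 each: d_min = (z_{α/2} + z_β)·√(2/n).
z-sum = 2.241 + 1.282 = 3.523.
d_min = 3.523 × √(2/68) = 3.523 × 0.1715 = 0.604.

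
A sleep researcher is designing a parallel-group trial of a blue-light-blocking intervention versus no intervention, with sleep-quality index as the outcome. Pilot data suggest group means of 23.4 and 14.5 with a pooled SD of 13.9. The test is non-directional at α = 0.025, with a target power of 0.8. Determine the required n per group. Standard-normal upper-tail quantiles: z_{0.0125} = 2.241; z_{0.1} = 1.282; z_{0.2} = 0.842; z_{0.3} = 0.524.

n = 47 per group

Cohen's d = |M₁ − M₂| / SD_pooled = |23.4 − 14.5| / 13.9 = 8.9 / 13.9 = 0.640.
For two independent groups with equal n: n = 2·((z_{α/2} + z_β) / d)².
z_{α/2} + z_β = 2.241 + 0.842 = 3.083.
n = 2 × (3.083 / 0.640)² = 2 × 4.817² = 2 × 23.21 = 46.4.
Round up to the next whole participant.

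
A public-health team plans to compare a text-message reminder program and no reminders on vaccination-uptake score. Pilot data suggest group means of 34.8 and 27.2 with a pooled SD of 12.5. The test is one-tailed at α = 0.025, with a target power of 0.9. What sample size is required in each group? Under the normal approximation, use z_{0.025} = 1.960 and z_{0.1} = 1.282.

n = 57 per group

Cohen's d = |M₁ − M₂| / SD_pooled = |34.8 − 27.2| / 12.5 = 7.6 / 12.5 = 0.608.
For two independent groups with equal n: n = 2·((z_{α} + z_β) / d)².
z_{α} + z_β = 1.960 + 1.282 = 3.242.
n = 2 × (3.242 / 0.608)² = 2 × 5.332² = 2 × 28.43 = 56.9.
Round up to the next whole participant.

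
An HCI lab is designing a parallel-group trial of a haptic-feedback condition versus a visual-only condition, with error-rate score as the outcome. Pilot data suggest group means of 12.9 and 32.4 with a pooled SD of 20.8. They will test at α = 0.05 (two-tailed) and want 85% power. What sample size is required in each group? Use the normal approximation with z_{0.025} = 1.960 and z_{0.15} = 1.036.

n = 21 per group

Cohen's d = |M₁ − M₂| / SD_pooled = |12.9 − 32.4| / 20.8 = 19.5 / 20.8 = 0.938.
For two independent groups with equal n: n = 2·((z_{α/2} + z_β) / d)².
z_{α/2} + z_β = 1.960 + 1.036 = 2.996.
n = 2 × (2.996 / 0.938)² = 2 × 3.194² = 2 × 10.20 = 20.4.
Round up to the next whole participant.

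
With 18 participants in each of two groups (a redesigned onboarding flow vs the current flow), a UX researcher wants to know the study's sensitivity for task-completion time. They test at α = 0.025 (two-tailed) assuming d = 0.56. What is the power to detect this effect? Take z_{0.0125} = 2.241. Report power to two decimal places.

power ≈ 0.29

For two equal groups, power = Φ(d·√(n/2) − z_{α/2}).
d·√(n/2) = 0.56 × √(18/2) = 0.56 × 3.000 = 1.680.
z_β = 1.680 − 2.241 = -0.561.
Power = Φ(-0.561) = 0.287.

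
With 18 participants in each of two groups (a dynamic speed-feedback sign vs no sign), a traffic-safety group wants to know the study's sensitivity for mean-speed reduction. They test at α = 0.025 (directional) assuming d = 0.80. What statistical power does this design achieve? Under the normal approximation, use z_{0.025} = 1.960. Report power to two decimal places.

power ≈ 0.67

For two equal groups, power = Φ(d·√(n/2) − z_{α}).
d·√(n/2) = 0.80 × √(18/2) = 0.80 × 3.000 = 2.400.
z_β = 2.400 − 1.960 = 0.440.
Power = Φ(0.440) = 0.670.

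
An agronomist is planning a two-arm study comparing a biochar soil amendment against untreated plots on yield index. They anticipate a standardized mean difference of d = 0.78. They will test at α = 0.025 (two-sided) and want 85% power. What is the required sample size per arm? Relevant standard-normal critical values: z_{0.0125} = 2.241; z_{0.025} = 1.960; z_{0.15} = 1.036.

For two independent groups with equal n: n = 2·((z_{α/2} + z_β) / d)².
z_{α/2} + z_β = 2.241 + 1.036 = 3.277.
n = 2 × (3.277 / 0.78)² = 2 × 4.201² = 2 × 17.65 = 35.3.
Round up to the next whole participant.

n = 36 per group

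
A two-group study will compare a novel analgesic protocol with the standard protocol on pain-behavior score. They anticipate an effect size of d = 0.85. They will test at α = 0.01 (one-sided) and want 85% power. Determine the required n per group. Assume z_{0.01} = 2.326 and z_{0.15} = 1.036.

n = 32 per group

For two independent groups with equal n: n = 2·((z_{α} + z_β) / d)².
z_{α} + z_β = 2.326 + 1.036 = 3.362.
n = 2 × (3.362 / 0.85)² = 2 × 3.955² = 2 × 15.64 = 31.3.
Round up to the next whole participant.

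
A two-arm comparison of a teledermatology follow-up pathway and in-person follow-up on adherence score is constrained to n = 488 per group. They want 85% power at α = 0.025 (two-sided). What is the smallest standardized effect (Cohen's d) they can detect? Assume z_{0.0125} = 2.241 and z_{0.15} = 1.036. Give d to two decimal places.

For two independent groups of n = 488 each: d_min = (z_{α/2} + z_β)·√(2/n).
z-sum = 2.241 + 1.036 = 3.277.
d_min = 3.277 × √(2/488) = 3.277 × 0.0640 = 0.210.

d_min ≈ 0.21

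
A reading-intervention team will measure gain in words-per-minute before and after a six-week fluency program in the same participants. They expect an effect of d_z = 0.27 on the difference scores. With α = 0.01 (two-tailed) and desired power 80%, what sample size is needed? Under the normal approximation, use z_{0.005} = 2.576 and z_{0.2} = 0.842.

For a paired (one-sample on differences) test: n = ((z_{α/2} + z_β) / d)².
z_{α/2} + z_β = 2.576 + 0.842 = 3.418.
n = (3.418 / 0.27)² = 12.659² = 160.26.
Round up.

n = 161 pairs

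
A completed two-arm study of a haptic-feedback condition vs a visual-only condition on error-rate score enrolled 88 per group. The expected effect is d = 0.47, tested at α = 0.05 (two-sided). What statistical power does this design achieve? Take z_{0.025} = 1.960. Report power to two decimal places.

For two equal groups, power = Φ(d·√(n/2) − z_{α/2}).
d·√(n/2) = 0.47 × √(88/2) = 0.47 × 6.633 = 3.118.
z_β = 3.118 − 1.960 = 1.158.
Power = Φ(1.158) = 0.876.

power ≈ 0.88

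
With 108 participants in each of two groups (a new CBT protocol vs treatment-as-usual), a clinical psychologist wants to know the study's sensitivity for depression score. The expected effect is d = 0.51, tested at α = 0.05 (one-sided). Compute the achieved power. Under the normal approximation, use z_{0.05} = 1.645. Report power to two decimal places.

power ≈ 0.98

For two equal groups, power = Φ(d·√(n/2) − z_{α}).
d·√(n/2) = 0.51 × √(108/2) = 0.51 × 7.348 = 3.748.
z_β = 3.748 − 1.645 = 2.103.
Power = Φ(2.103) = 0.982.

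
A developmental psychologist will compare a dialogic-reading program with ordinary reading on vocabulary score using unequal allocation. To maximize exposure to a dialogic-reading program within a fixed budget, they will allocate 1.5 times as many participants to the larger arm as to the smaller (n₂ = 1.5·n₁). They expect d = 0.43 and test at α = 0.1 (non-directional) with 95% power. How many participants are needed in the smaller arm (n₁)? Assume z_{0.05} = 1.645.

With allocation ratio k = n₂/n₁ = 1.5, Var(x̄₁−x̄₂) = σ²(1/n₁ + 1/(k·n₁)) = σ²·(k+1)/(k·n₁).
So n₁ = (1 + 1/k)·((z_{α/2} + z_β)/d)² = 1.667 × (3.290/0.43)².
n₁ = 1.667 × 58.54 = 97.6.
Round up: n₁ = 98, giving n₂ = 1.5 × 98 = 147.

n₁ = 98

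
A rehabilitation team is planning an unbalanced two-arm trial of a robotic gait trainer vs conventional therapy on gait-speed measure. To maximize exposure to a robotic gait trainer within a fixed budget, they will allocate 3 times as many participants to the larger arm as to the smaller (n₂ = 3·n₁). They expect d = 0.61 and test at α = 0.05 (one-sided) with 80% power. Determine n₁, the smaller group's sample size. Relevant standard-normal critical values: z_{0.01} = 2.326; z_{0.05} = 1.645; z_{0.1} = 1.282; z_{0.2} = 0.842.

With allocation ratio k = n₂/n₁ = 3, Var(x̄₁−x̄₂) = σ²(1/n₁ + 1/(k·n₁)) = σ²·(k+1)/(k·n₁).
So n₁ = (1 + 1/k)·((z_{α} + z_β)/d)² = 1.333 × (2.487/0.61)².
n₁ = 1.333 × 16.62 = 22.2.
Round up: n₁ = 23, giving n₂ = 3 × 23 = 69.

n₁ = 23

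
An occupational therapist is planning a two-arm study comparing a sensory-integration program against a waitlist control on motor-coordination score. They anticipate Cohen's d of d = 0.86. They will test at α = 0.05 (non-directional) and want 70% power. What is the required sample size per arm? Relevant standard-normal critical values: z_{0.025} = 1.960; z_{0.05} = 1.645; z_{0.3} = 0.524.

n = 17 per group

For two independent groups with equal n: n = 2·((z_{α/2} + z_β) / d)².
z_{α/2} + z_β = 1.960 + 0.524 = 2.484.
n = 2 × (2.484 / 0.86)² = 2 × 2.888² = 2 × 8.34 = 16.7.
Round up to the next whole participant.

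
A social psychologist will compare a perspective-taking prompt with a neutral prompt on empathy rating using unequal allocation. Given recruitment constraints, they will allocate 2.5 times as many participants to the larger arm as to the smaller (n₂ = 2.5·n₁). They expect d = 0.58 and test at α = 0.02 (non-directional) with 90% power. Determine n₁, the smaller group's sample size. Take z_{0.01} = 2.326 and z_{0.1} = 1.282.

With allocation ratio k = n₂/n₁ = 2.5, Var(x̄₁−x̄₂) = σ²(1/n₁ + 1/(k·n₁)) = σ²·(k+1)/(k·n₁).
So n₁ = (1 + 1/k)·((z_{α/2} + z_β)/d)² = 1.400 × (3.608/0.58)².
n₁ = 1.400 × 38.70 = 54.2.
Round up: n₁ = 55, giving n₂ = ⌈2.5 × 55⌉ = ⌈137.5⌉ = 138.

n₁ = 55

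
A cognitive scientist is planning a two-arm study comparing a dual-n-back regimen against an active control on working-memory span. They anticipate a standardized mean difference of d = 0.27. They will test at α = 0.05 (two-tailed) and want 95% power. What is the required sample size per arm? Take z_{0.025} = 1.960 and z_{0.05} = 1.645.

For two independent groups with equal n: n = 2·((z_{α/2} + z_β) / d)².
z_{α/2} + z_β = 1.960 + 1.645 = 3.605.
n = 2 × (3.605 / 0.27)² = 2 × 13.352² = 2 × 178.27 = 356.5.
Round up to the next whole participant.

n = 357 per group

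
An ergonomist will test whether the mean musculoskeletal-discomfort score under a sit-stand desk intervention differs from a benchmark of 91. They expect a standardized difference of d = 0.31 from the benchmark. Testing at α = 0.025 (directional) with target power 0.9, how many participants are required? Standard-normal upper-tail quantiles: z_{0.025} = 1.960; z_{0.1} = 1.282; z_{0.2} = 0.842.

n = 110

For a one-sample test: n = ((z_{α} + z_β) / d)².
z_{α} + z_β = 1.960 + 1.282 = 3.242.
n = (3.242 / 0.31)² = 10.458² = 109.37.
Round up.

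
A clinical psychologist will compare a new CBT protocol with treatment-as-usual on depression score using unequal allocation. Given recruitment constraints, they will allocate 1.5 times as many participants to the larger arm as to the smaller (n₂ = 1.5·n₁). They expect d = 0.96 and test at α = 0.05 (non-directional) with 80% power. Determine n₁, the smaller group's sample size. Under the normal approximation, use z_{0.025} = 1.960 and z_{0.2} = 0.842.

With allocation ratio k = n₂/n₁ = 1.5, Var(x̄₁−x̄₂) = σ²(1/n₁ + 1/(k·n₁)) = σ²·(k+1)/(k·n₁).
So n₁ = (1 + 1/k)·((z_{α/2} + z_β)/d)² = 1.667 × (2.802/0.96)².
n₁ = 1.667 × 8.52 = 14.2.
Round up: n₁ = 15, giving n₂ = ⌈1.5 × 15⌉ = ⌈22.5⌉ = 23.

n₁ = 15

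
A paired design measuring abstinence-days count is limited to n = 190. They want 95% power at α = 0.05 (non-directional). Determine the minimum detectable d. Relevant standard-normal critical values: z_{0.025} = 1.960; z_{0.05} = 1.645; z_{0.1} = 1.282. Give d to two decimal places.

For a single sample (or paired design) of n = 190: d_min = (z_{α/2} + z_β)/√n.
z-sum = 1.960 + 1.645 = 3.605.
d_min = 3.605 / √190 = 3.605 / 13.784 = 0.262.

d_min ≈ 0.26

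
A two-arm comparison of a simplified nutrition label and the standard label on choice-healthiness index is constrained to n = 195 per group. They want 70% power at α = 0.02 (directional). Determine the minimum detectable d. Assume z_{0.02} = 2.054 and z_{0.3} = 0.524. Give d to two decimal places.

For two independent groups of n = 195 each: d_min = (z_{α} + z_β)·√(2/n).
z-sum = 2.054 + 0.524 = 2.578.
d_min = 2.578 × √(2/195) = 2.578 × 0.1013 = 0.261.

d_min ≈ 0.26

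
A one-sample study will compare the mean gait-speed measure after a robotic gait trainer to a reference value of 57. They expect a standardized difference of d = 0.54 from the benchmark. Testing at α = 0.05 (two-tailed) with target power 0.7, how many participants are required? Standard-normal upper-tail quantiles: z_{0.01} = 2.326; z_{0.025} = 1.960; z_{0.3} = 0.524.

n = 22

For a one-sample test: n = ((z_{α/2} + z_β) / d)².
z_{α/2} + z_β = 1.960 + 0.524 = 2.484.
n = (2.484 / 0.54)² = 4.600² = 21.16.
Round up.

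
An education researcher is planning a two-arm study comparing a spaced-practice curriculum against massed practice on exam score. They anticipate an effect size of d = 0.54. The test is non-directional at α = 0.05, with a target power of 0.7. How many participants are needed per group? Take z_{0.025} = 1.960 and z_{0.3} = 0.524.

n = 43 per group

For two independent groups with equal n: n = 2·((z_{α/2} + z_β) / d)².
z_{α/2} + z_β = 1.960 + 0.524 = 2.484.
n = 2 × (2.484 / 0.54)² = 2 × 4.600² = 2 × 21.16 = 42.3.
Round up to the next whole participant.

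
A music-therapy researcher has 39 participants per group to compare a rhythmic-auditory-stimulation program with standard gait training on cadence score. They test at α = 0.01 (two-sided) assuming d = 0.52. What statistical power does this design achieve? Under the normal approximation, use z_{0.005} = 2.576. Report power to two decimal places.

For two equal groups, power = Φ(d·√(n/2) − z_{α/2}).
d·√(n/2) = 0.52 × √(39/2) = 0.52 × 4.416 = 2.296.
z_β = 2.296 − 2.576 = -0.280.
Power = Φ(-0.280) = 0.390.

power ≈ 0.39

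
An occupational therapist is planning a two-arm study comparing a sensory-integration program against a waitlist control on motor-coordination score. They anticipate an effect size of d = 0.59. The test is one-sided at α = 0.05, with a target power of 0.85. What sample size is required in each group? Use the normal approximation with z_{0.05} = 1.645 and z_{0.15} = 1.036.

For two independent groups with equal n: n = 2·((z_{α} + z_β) / d)².
z_{α} + z_β = 1.645 + 1.036 = 2.681.
n = 2 × (2.681 / 0.59)² = 2 × 4.544² = 2 × 20.65 = 41.3.
Round up to the next whole participant.

n = 42 per group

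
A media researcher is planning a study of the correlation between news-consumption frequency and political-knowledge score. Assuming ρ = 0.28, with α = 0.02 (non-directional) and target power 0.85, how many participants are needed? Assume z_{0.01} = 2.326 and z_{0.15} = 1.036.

Fisher's z: C = ½·ln((1+r)/(1−r)) = ½·ln(1.7778) = 0.2877.
n = ((z_{α/2} + z_β)/C)² + 3.
(2.326 + 1.036) / 0.2877 = 3.362 / 0.2877 = 11.686.
n = 11.686² + 3 = 136.56 + 3 = 139.6.
Round up.

n = 140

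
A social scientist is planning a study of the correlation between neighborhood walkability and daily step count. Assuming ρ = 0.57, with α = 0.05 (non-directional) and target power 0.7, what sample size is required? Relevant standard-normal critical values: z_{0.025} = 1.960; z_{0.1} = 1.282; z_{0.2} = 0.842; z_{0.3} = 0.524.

n = 18

Fisher's z: C = ½·ln((1+r)/(1−r)) = ½·ln(3.6512) = 0.6475.
n = ((z_{α/2} + z_β)/C)² + 3.
(1.960 + 0.524) / 0.6475 = 2.484 / 0.6475 = 3.836.
n = 3.836² + 3 = 14.72 + 3 = 17.7.
Round up.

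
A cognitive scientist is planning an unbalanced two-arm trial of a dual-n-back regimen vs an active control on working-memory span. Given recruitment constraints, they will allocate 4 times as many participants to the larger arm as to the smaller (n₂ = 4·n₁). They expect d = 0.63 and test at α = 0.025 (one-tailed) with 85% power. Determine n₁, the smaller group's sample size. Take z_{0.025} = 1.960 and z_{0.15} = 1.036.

n₁ = 29

With allocation ratio k = n₂/n₁ = 4, Var(x̄₁−x̄₂) = σ²(1/n₁ + 1/(k·n₁)) = σ²·(k+1)/(k·n₁).
So n₁ = (1 + 1/k)·((z_{α} + z_β)/d)² = 1.250 × (2.996/0.63)².
n₁ = 1.250 × 22.62 = 28.3.
Round up: n₁ = 29, giving n₂ = 4 × 29 = 116.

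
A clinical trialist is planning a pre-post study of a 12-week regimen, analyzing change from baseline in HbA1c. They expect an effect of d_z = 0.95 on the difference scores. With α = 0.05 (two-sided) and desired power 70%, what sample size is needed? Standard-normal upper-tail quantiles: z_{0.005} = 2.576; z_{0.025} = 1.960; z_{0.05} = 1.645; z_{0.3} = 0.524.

For a paired (one-sample on differences) test: n = ((z_{α/2} + z_β) / d)².
z_{α/2} + z_β = 1.960 + 0.524 = 2.484.
n = (2.484 / 0.95)² = 2.615² = 6.84.
Round up.

n = 7 pairs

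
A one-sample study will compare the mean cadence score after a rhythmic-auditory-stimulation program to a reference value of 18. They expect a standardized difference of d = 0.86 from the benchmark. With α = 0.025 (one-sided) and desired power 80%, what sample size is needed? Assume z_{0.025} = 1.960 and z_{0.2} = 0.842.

n = 11

For a one-sample test: n = ((z_{α} + z_β) / d)².
z_{α} + z_β = 1.960 + 0.842 = 2.802.
n = (2.802 / 0.86)² = 3.258² = 10.62.
Round up.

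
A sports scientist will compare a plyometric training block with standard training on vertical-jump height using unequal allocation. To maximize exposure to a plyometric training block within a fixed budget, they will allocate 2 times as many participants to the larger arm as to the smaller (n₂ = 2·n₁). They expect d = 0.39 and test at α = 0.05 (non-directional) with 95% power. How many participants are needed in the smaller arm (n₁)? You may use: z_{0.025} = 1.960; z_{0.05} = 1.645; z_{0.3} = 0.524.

With allocation ratio k = n₂/n₁ = 2, Var(x̄₁−x̄₂) = σ²(1/n₁ + 1/(k·n₁)) = σ²·(k+1)/(k·n₁).
So n₁ = (1 + 1/k)·((z_{α/2} + z_β)/d)² = 1.500 × (3.605/0.39)².
n₁ = 1.500 × 85.44 = 128.2.
Round up: n₁ = 129, giving n₂ = 2 × 129 = 258.

n₁ = 129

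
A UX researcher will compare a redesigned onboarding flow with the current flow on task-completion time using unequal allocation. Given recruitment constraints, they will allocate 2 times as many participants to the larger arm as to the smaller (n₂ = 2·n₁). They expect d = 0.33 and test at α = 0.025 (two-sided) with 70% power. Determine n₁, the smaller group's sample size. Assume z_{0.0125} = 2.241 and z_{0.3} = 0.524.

With allocation ratio k = n₂/n₁ = 2, Var(x̄₁−x̄₂) = σ²(1/n₁ + 1/(k·n₁)) = σ²·(k+1)/(k·n₁).
So n₁ = (1 + 1/k)·((z_{α/2} + z_β)/d)² = 1.500 × (2.765/0.33)².
n₁ = 1.500 × 70.20 = 105.3.
Round up: n₁ = 106, giving n₂ = 2 × 106 = 212.

n₁ = 106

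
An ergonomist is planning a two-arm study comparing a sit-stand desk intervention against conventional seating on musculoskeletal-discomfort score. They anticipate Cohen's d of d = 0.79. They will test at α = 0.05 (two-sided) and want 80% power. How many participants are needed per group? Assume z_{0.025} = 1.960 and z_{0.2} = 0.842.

n = 26 per group

For two independent groups with equal n: n = 2·((z_{α/2} + z_β) / d)².
z_{α/2} + z_β = 1.960 + 0.842 = 2.802.
n = 2 × (2.802 / 0.79)² = 2 × 3.547² = 2 × 12.58 = 25.2.
Round up to the next whole participant.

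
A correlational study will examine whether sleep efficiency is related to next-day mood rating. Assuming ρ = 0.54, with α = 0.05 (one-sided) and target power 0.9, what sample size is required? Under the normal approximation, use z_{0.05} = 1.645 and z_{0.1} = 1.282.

Fisher's z: C = ½·ln((1+r)/(1−r)) = ½·ln(3.3478) = 0.6042.
n = ((z_{α} + z_β)/C)² + 3.
(1.645 + 1.282) / 0.6042 = 2.927 / 0.6042 = 4.844.
n = 4.844² + 3 = 23.47 + 3 = 26.5.
Round up.

n = 27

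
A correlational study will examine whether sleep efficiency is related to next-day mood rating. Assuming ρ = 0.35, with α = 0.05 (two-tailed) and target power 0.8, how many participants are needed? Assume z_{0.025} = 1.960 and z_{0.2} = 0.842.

Fisher's z: C = ½·ln((1+r)/(1−r)) = ½·ln(2.0769) = 0.3654.
n = ((z_{α/2} + z_β)/C)² + 3.
(1.960 + 0.842) / 0.3654 = 2.802 / 0.3654 = 7.668.
n = 7.668² + 3 = 58.80 + 3 = 61.8.
Round up.

n = 62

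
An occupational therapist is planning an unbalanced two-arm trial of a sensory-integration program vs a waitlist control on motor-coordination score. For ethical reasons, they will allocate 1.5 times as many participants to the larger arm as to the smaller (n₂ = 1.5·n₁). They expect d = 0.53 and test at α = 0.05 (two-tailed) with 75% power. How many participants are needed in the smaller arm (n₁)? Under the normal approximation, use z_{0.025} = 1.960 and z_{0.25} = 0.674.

n₁ = 42

With allocation ratio k = n₂/n₁ = 1.5, Var(x̄₁−x̄₂) = σ²(1/n₁ + 1/(k·n₁)) = σ²·(k+1)/(k·n₁).
So n₁ = (1 + 1/k)·((z_{α/2} + z_β)/d)² = 1.667 × (2.634/0.53)².
n₁ = 1.667 × 24.70 = 41.2.
Round up: n₁ = 42, giving n₂ = 1.5 × 42 = 63.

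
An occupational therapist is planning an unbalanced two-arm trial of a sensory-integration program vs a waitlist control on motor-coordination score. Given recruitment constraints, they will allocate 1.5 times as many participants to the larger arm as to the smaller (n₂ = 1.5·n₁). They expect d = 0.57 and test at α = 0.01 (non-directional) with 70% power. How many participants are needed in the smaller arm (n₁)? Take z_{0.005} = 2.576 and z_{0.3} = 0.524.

With allocation ratio k = n₂/n₁ = 1.5, Var(x̄₁−x̄₂) = σ²(1/n₁ + 1/(k·n₁)) = σ²·(k+1)/(k·n₁).
So n₁ = (1 + 1/k)·((z_{α/2} + z_β)/d)² = 1.667 × (3.100/0.57)².
n₁ = 1.667 × 29.58 = 49.3.
Round up: n₁ = 50, giving n₂ = 1.5 × 50 = 75.

n₁ = 50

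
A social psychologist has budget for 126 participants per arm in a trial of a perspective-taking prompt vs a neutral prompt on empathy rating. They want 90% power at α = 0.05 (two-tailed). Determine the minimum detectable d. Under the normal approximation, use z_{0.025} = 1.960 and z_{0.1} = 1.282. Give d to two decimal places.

d_min ≈ 0.41

For two independent groups of n = 126 each: d_min = (z_{α/2} + z_β)·√(2/n).
z-sum = 1.960 + 1.282 = 3.242.
d_min = 3.242 × √(2/126) = 3.242 × 0.1260 = 0.408.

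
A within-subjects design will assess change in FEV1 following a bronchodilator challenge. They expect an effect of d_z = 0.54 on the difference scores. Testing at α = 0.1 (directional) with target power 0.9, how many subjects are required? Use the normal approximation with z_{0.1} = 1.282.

n = 23 pairs

For a paired (one-sample on differences) test: n = ((z_{α} + z_β) / d)².
z_{α} + z_β = 1.282 + 1.282 = 2.564.
n = (2.564 / 0.54)² = 4.748² = 22.54.
Round up.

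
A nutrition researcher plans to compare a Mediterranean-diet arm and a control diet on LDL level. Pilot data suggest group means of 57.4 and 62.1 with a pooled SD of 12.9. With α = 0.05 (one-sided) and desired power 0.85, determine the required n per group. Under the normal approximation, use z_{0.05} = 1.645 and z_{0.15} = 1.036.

n = 109 per group

Cohen's d = |M₁ − M₂| / SD_pooled = |57.4 − 62.1| / 12.9 = 4.7 / 12.9 = 0.364.
For two independent groups with equal n: n = 2·((z_{α} + z_β) / d)².
z_{α} + z_β = 1.645 + 1.036 = 2.681.
n = 2 × (2.681 / 0.364)² = 2 × 7.365² = 2 × 54.25 = 108.5.
Round up to the next whole participant.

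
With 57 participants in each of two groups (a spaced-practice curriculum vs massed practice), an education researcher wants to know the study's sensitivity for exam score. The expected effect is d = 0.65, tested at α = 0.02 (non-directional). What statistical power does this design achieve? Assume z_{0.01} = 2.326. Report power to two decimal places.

power ≈ 0.87

For two equal groups, power = Φ(d·√(n/2) − z_{α/2}).
d·√(n/2) = 0.65 × √(57/2) = 0.65 × 5.339 = 3.470.
z_β = 3.470 − 2.326 = 1.144.
Power = Φ(1.144) = 0.874.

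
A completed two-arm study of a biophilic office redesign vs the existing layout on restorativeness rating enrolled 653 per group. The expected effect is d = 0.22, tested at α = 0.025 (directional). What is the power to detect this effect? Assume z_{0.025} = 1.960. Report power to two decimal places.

For two equal groups, power = Φ(d·√(n/2) − z_{α}).
d·√(n/2) = 0.22 × √(653/2) = 0.22 × 18.069 = 3.975.
z_β = 3.975 − 1.960 = 2.015.
Power = Φ(2.015) = 0.978.

power ≈ 0.98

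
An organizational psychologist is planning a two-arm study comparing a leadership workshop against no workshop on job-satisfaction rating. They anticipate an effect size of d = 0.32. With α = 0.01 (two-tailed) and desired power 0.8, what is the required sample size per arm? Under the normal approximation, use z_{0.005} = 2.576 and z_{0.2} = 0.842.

n = 229 per group

For two independent groups with equal n: n = 2·((z_{α/2} + z_β) / d)².
z_{α/2} + z_β = 2.576 + 0.842 = 3.418.
n = 2 × (3.418 / 0.32)² = 2 × 10.681² = 2 × 114.09 = 228.2.
Round up to the next whole participant.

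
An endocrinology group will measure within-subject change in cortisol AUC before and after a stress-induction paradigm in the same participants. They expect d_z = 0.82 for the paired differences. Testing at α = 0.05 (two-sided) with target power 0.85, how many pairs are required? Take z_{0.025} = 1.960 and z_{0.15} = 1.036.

For a paired (one-sample on differences) test: n = ((z_{α/2} + z_β) / d)².
z_{α/2} + z_β = 1.960 + 1.036 = 2.996.
n = (2.996 / 0.82)² = 3.654² = 13.35.
Round up.

n = 14 pairs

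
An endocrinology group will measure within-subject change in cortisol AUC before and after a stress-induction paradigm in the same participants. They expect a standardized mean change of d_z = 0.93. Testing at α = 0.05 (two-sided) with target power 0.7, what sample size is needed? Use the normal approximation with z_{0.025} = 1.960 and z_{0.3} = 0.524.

n = 8 pairs

For a paired (one-sample on differences) test: n = ((z_{α/2} + z_β) / d)².
z_{α/2} + z_β = 1.960 + 0.524 = 2.484.
n = (2.484 / 0.93)² = 2.671² = 7.13.
Round up.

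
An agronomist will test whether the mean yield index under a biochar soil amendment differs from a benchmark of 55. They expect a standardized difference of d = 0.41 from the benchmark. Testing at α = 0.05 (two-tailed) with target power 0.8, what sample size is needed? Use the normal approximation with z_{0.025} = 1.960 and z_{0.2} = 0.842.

For a one-sample test: n = ((z_{α/2} + z_β) / d)².
z_{α/2} + z_β = 1.960 + 0.842 = 2.802.
n = (2.802 / 0.41)² = 6.834² = 46.71.
Round up.

n = 47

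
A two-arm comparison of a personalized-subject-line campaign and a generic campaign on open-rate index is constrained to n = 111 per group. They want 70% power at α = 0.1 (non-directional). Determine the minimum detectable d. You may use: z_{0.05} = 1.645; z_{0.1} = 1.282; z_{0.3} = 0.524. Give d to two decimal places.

d_min ≈ 0.29

For two independent groups of n = 111 each: d_min = (z_{α/2} + z_β)·√(2/n).
z-sum = 1.645 + 0.524 = 2.169.
d_min = 2.169 × √(2/111) = 2.169 × 0.1342 = 0.291.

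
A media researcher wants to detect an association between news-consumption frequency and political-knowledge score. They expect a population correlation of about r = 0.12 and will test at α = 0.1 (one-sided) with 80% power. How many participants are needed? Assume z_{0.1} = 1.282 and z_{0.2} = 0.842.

n = 314

Fisher's z: C = ½·ln((1+r)/(1−r)) = ½·ln(1.2727) = 0.1206.
n = ((z_{α} + z_β)/C)² + 3.
(1.282 + 0.842) / 0.1206 = 2.124 / 0.1206 = 17.612.
n = 17.612² + 3 = 310.18 + 3 = 313.2.
Round up.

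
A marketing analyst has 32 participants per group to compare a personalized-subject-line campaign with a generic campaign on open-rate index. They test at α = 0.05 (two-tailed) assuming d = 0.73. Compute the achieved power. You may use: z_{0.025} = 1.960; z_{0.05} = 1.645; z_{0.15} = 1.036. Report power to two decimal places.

For two equal groups, power = Φ(d·√(n/2) − z_{α/2}).
d·√(n/2) = 0.73 × √(32/2) = 0.73 × 4.000 = 2.920.
z_β = 2.920 − 1.960 = 0.960.
Power = Φ(0.960) = 0.831.

power ≈ 0.83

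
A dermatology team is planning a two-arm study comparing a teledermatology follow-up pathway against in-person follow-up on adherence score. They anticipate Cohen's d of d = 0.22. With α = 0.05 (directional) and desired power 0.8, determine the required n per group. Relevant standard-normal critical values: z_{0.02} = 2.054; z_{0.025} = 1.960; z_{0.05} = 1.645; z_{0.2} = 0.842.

n = 256 per group

For two independent groups with equal n: n = 2·((z_{α} + z_β) / d)².
z_{α} + z_β = 1.645 + 0.842 = 2.487.
n = 2 × (2.487 / 0.22)² = 2 × 11.305² = 2 × 127.79 = 255.6.
Round up to the next whole participant.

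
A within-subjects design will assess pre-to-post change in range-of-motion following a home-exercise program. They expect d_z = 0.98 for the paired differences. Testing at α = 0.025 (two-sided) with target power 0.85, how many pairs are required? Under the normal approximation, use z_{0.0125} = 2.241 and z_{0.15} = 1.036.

For a paired (one-sample on differences) test: n = ((z_{α/2} + z_β) / d)².
z_{α/2} + z_β = 2.241 + 1.036 = 3.277.
n = (3.277 / 0.98)² = 3.344² = 11.18.
Round up.

n = 12 pairs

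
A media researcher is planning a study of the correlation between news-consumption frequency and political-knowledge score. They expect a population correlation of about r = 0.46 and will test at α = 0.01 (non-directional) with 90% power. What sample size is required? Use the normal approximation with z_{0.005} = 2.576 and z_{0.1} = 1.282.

Fisher's z: C = ½·ln((1+r)/(1−r)) = ½·ln(2.7037) = 0.4973.
n = ((z_{α/2} + z_β)/C)² + 3.
(2.576 + 1.282) / 0.4973 = 3.858 / 0.4973 = 7.758.
n = 7.758² + 3 = 60.18 + 3 = 63.2.
Round up.

n = 64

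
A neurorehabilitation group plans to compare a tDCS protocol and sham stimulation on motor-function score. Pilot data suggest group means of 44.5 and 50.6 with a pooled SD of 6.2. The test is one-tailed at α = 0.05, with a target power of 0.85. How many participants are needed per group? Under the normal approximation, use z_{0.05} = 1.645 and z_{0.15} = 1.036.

Cohen's d = |M₁ − M₂| / SD_pooled = |44.5 − 50.6| / 6.2 = 6.1 / 6.2 = 0.984.
For two independent groups with equal n: n = 2·((z_{α} + z_β) / d)².
z_{α} + z_β = 1.645 + 1.036 = 2.681.
n = 2 × (2.681 / 0.984)² = 2 × 2.725² = 2 × 7.42 = 14.8.
Round up to the next whole participant.

n = 15 per group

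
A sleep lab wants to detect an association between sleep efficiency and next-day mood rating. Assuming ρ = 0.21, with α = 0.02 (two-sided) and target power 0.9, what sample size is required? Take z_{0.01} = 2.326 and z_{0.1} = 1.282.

n = 290

Fisher's z: C = ½·ln((1+r)/(1−r)) = ½·ln(1.5316) = 0.2132.
n = ((z_{α/2} + z_β)/C)² + 3.
(2.326 + 1.282) / 0.2132 = 3.608 / 0.2132 = 16.923.
n = 16.923² + 3 = 286.39 + 3 = 289.4.
Round up.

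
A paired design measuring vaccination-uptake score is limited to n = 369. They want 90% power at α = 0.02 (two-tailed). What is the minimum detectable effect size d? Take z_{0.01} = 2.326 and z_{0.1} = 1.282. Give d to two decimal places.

d_min ≈ 0.19

For a single sample (or paired design) of n = 369: d_min = (z_{α/2} + z_β)/√n.
z-sum = 2.326 + 1.282 = 3.608.
d_min = 3.608 / √369 = 3.608 / 19.209 = 0.188.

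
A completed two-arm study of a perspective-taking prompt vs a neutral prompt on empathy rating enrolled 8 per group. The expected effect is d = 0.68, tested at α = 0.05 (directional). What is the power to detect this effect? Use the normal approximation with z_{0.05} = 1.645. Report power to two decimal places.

For two equal groups, power = Φ(d·√(n/2) − z_{α}).
d·√(n/2) = 0.68 × √(8/2) = 0.68 × 2.000 = 1.360.
z_β = 1.360 − 1.645 = -0.285.
Power = Φ(-0.285) = 0.388.

power ≈ 0.39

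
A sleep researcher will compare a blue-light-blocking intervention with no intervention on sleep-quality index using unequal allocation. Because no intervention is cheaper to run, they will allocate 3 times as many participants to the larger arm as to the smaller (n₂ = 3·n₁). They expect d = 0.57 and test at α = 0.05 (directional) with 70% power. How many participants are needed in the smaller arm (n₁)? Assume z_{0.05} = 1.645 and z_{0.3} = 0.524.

n₁ = 20

With allocation ratio k = n₂/n₁ = 3, Var(x̄₁−x̄₂) = σ²(1/n₁ + 1/(k·n₁)) = σ²·(k+1)/(k·n₁).
So n₁ = (1 + 1/k)·((z_{α} + z_β)/d)² = 1.333 × (2.169/0.57)².
n₁ = 1.333 × 14.48 = 19.3.
Round up: n₁ = 20, giving n₂ = 3 × 20 = 60.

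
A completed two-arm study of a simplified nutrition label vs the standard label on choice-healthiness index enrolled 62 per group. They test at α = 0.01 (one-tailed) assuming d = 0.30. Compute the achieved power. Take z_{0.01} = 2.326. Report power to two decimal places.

power ≈ 0.26

For two equal groups, power = Φ(d·√(n/2) − z_{α}).
d·√(n/2) = 0.30 × √(62/2) = 0.30 × 5.568 = 1.670.
z_β = 1.670 − 2.326 = -0.656.
Power = Φ(-0.656) = 0.256.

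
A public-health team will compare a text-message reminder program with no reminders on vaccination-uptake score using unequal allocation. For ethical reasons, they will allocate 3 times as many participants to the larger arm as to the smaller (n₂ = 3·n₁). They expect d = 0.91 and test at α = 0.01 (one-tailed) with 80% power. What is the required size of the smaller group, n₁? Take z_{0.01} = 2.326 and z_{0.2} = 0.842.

n₁ = 17

With allocation ratio k = n₂/n₁ = 3, Var(x̄₁−x̄₂) = σ²(1/n₁ + 1/(k·n₁)) = σ²·(k+1)/(k·n₁).
So n₁ = (1 + 1/k)·((z_{α} + z_β)/d)² = 1.333 × (3.168/0.91)².
n₁ = 1.333 × 12.12 = 16.2.
Round up: n₁ = 17, giving n₂ = 3 × 17 = 51.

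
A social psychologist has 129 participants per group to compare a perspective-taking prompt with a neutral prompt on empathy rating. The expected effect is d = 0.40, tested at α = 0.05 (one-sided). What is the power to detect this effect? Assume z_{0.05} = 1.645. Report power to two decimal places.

For two equal groups, power = Φ(d·√(n/2) − z_{α}).
d·√(n/2) = 0.40 × √(129/2) = 0.40 × 8.031 = 3.212.
z_β = 3.212 − 1.645 = 1.567.
Power = Φ(1.567) = 0.941.

power ≈ 0.94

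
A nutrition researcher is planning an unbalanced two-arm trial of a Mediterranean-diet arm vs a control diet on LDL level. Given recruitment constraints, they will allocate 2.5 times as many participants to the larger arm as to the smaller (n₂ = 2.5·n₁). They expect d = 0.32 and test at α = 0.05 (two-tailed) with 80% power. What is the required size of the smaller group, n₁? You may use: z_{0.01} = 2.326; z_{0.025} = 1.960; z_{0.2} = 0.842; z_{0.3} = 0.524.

n₁ = 108

With allocation ratio k = n₂/n₁ = 2.5, Var(x̄₁−x̄₂) = σ²(1/n₁ + 1/(k·n₁)) = σ²·(k+1)/(k·n₁).
So n₁ = (1 + 1/k)·((z_{α/2} + z_β)/d)² = 1.400 × (2.802/0.32)².
n₁ = 1.400 × 76.67 = 107.3.
Round up: n₁ = 108, giving n₂ = 2.5 × 108 = 270.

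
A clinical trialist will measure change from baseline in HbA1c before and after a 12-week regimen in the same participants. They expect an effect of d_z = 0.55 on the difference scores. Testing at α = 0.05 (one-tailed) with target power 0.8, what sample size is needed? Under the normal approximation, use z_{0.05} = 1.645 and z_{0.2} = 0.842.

For a paired (one-sample on differences) test: n = ((z_{α} + z_β) / d)².
z_{α} + z_β = 1.645 + 0.842 = 2.487.
n = (2.487 / 0.55)² = 4.522² = 20.45.
Round up.

n = 21 pairs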